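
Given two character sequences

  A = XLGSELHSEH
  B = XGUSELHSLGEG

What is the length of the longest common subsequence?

Let dp[i][j] be the LCS length of the first i characters of A and the first j characters of B. dp[i][j] = dp[i-1][j-1]+1 when the i-th and j-th characters match, else max(dp[i-1][j], dp[i][j-1]).
    ·  X  G  U  S  E  L  H  S  L  G  E  G
 ·  0  0  0  0  0  0  0  0  0  0  0  0  0
 X  0  1  1  1  1  1  1  1  1  1  1  1  1
 L  0  1  1  1  1  1  2  2  2  2  2  2  2
 G  0  1  2  2  2  2  2  2  2  2  3  3  3
 S  0  1  2  2  3  3  3  3  3  3  3  3  3
 E  0  1  2  2  3  4  4  4  4  4  4  4  4
 L  0  1  2  2  3  4  5  5  5  5  5  5  5
 H  0  1  2  2  3  4  5  6  6  6  6  6  6
 S  0  1  2  2  3  4  5  6  7  7  7  7  7
 E  0  1  2  2  3  4  5  6  7  7  7  8  8
 H  0  1  2  2  3  4  5  6  7  7  7  8  8
dp[10][12] = 8. One LCS (by backtracking along matches): XGSELHSE.

8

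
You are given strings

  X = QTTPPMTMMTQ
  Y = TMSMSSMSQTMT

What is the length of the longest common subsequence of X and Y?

5

Let dp[i][j] be the LCS length of the first i characters of X and the first j characters of Y. dp[i][j] = dp[i-1][j-1]+1 when the i-th and j-th characters match, else max(dp[i-1][j], dp[i][j-1]).
    ·  T  M  S  M  S  S  M  S  Q  T  M  T
 ·  0  0  0  0  0  0  0  0  0  0  0  0  0
 Q  0  0  0  0  0  0  0  0  0  1  1  1  1
 T  0  1  1  1  1  1  1  1  1  1  2  2  2
 T  0  1  1  1  1  1  1  1  1  1  2  2  3
 P  0  1  1  1  1  1  1  1  1  1  2  2  3
 P  0  1  1  1  1  1  1  1  1  1  2  2  3
 M  0  1  2  2  2  2  2  2  2  2  2  3  3
 T  0  1  2  2  2  2  2  2  2  2  3  3  4
 M  0  1  2  2  3  3  3  3  3  3  3  4  4
 M  0  1  2  2  3  3  3  4  4  4  4  4  4
 T  0  1  2  2  3  3  3  4  4  4  5  5  5
 Q  0  1  2  2  3  3  3  4  4  5  5  5  5
dp[11][12] = 5. One LCS (by backtracking along matches): TMTMT.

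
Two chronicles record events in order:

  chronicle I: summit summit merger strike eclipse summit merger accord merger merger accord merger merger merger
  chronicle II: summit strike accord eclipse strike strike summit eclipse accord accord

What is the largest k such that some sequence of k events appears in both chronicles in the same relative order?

One common subsequence of length 6: summit at chronicle I[2]=chronicle II[1], strike at chronicle I[4]=chronicle II[2], eclipse at chronicle I[5]=chronicle II[4], summit at chronicle I[6]=chronicle II[7], accord at chronicle I[8]=chronicle II[9], accord at chronicle I[11]=chronicle II[10]. The LCS DP gives dp[14][10] = 6, so this is optimal.

6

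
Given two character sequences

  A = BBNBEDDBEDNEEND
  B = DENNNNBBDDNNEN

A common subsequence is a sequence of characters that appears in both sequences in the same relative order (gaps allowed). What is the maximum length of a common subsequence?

One common subsequence of length 7: B [2,7], then B [4,8], then D [6,9], then D [7,10], then N [11,12], then E [13,13], then N [14,14], and the DP table's final entry dp[15][14] is also 7, so no common subsequence is longer.

7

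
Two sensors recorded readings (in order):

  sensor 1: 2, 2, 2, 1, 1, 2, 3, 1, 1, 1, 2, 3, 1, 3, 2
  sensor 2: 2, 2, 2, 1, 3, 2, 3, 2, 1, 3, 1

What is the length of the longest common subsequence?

9

Pick 2 at sensor 1[1]=sensor 2[1] → 2 at sensor 1[2]=sensor 2[2] → 2 at sensor 1[3]=sensor 2[3] → 1 at sensor 1[4]=sensor 2[4] → 2 at sensor 1[6]=sensor 2[6] → 3 at sensor 1[7]=sensor 2[7] → 1 at sensor 1[10]=sensor 2[9] → 3 at sensor 1[12]=sensor 2[10] → 1 at sensor 1[13]=sensor 2[11]; all 9 values appear in both, in order. dp[15][11] = 9 confirms this is the maximum.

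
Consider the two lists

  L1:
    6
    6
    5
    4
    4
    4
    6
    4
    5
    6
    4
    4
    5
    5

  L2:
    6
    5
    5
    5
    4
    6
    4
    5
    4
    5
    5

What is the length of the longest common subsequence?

9

Pick 6 (L1 #1, L2 #1) → 5 (L1 #3, L2 #4) → 4 (L1 #6, L2 #5) → 6 (L1 #7, L2 #6) → 4 (L1 #8, L2 #7) → 5 (L1 #9, L2 #8) → 4 (L1 #12, L2 #9) → 5 (L1 #13, L2 #10) → 5 (L1 #14, L2 #11); all 9 values appear in both, in order. The LCS DP gives dp[14][11] = 9, so this is optimal.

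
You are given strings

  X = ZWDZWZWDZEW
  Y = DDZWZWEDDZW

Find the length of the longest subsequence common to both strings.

8

Let dp[i][j] be the LCS length of the first i characters of X and the first j characters of Y. dp[i][j] = dp[i-1][j-1]+1 when the i-th and j-th characters match, else max(dp[i-1][j], dp[i][j-1]).
    ·  D  D  Z  W  Z  W  E  D  D  Z  W
 ·  0  0  0  0  0  0  0  0  0  0  0  0
 Z  0  0  0  1  1  1  1  1  1  1  1  1
 W  0  0  0  1  2  2  2  2  2  2  2  2
 D  0  1  1  1  2  2  2  2  3  3  3  3
 Z  0  1  1  2  2  3  3  3  3  3  4  4
 W  0  1  1  2  3  3  4  4  4  4  4  5
 Z  0  1  1  2  3  4  4  4  4  4  5  5
 W  0  1  1  2  3  4  5  5  5  5  5  6
 D  0  1  2  2  3  4  5  5  6  6  6  6
 Z  0  1  2  3  3  4  5  5  6  6  7  7
 E  0  1  2  3  3  4  5  6  6  6  7  7
 W  0  1  2  3  4  4  5  6  6  6  7  8
dp[11][11] = 8. One LCS (by backtracking along matches): DZWZWDZW.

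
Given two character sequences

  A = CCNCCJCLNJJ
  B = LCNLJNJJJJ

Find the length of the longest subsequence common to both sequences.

6

Let dp[i][j] be the LCS length of the first i characters of A and the first j characters of B. dp[i][j] = dp[i-1][j-1]+1 when the i-th and j-th characters match, else max(dp[i-1][j], dp[i][j-1]).
    ·  L  C  N  L  J  N  J  J  J  J
 ·  0  0  0  0  0  0  0  0  0  0  0
 C  0  0  1  1  1  1  1  1  1  1  1
 C  0  0  1  1  1  1  1  1  1  1  1
 N  0  0  1  2  2  2  2  2  2  2  2
 C  0  0  1  2  2  2  2  2  2  2  2
 C  0  0  1  2  2  2  2  2  2  2  2
 J  0  0  1  2  2  3  3  3  3  3  3
 C  0  0  1  2  2  3  3  3  3  3  3
 L  0  1  1  2  3  3  3  3  3  3  3
 N  0  1  1  2  3  3  4  4  4  4  4
 J  0  1  1  2  3  4  4  5  5  5  5
 J  0  1  1  2  3  4  4  5  6  6  6
dp[11][10] = 6. One LCS (by backtracking along matches): CNJNJJ.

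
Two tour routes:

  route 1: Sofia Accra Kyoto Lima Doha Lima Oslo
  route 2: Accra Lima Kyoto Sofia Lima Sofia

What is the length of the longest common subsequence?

3

Pick Accra at route 1[2]=route 2[1], then Kyoto at route 1[3]=route 2[3], then Lima at route 1[4]=route 2[5]; all 3 stops appear in both, in order. dp[7][6] = 3 confirms this is the maximum.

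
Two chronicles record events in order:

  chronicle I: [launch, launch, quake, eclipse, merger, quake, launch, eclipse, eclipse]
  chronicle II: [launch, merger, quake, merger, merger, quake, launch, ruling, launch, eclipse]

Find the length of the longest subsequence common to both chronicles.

6

One common subsequence of length 6: launch (chronicle I #1, chronicle II #1), then quake (chronicle I #3, chronicle II #3), then merger (chronicle I #5, chronicle II #5), then quake (chronicle I #6, chronicle II #6), then launch (chronicle I #7, chronicle II #9), then eclipse (chronicle I #9, chronicle II #10). Since dp[9][10] = 6, nothing longer is possible.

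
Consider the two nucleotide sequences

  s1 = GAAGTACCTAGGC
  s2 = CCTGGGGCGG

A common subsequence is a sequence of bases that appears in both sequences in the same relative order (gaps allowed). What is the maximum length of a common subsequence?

6

Let dp[i][j] be the LCS length of the first i bases of s1 and the first j bases of s2. dp[i][j] = dp[i-1][j-1]+1 when the i-th and j-th bases match, else max(dp[i-1][j], dp[i][j-1]).
    ·  C  C  T  G  G  G  G  C  G  G
 ·  0  0  0  0  0  0  0  0  0  0  0
 G  0  0  0  0  1  1  1  1  1  1  1
 A  0  0  0  0  1  1  1  1  1  1  1
 A  0  0  0  0  1  1  1  1  1  1  1
 G  0  0  0  0  1  2  2  2  2  2  2
 T  0  0  0  1  1  2  2  2  2  2  2
 A  0  0  0  1  1  2  2  2  2  2  2
 C  0  1  1  1  1  2  2  2  3  3  3
 C  0  1  2  2  2  2  2  2  3  3  3
 T  0  1  2  3  3  3  3  3  3  3  3
 A  0  1  2  3  3  3  3  3  3  3  3
 G  0  1  2  3  4  4  4  4  4  4  4
 G  0  1  2  3  4  5  5  5  5  5  5
 C  0  1  2  3  4  5  5  5  6  6  6
dp[13][10] = 6. One LCS (by backtracking along matches): CCTGGC.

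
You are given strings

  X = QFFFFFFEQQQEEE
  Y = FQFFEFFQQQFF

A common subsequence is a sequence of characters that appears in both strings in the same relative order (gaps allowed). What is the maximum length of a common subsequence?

Match Q (X #1, Y #2), F (X #2, Y #3), F (X #3, Y #4), F (X #6, Y #6), F (X #7, Y #7), Q (X #9, Y #8), Q (X #10, Y #9), Q (X #11, Y #10) — 8 characters in the same relative order in both. Since dp[14][12] = 8, nothing longer is possible.

8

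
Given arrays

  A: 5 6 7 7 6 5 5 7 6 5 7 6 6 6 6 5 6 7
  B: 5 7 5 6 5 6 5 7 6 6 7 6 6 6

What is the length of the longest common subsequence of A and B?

Match 5 [1,1], 7 [3,2], 6 [5,4], 5 [7,5], 6 [9,6], 5 [10,7], 7 [11,8], 6 [12,9], 6 [13,10], 6 [14,12], 6 [15,13], 6 [17,14] — 12 values in the same relative order in both. dp[18][14] = 12 confirms this is the maximum.

12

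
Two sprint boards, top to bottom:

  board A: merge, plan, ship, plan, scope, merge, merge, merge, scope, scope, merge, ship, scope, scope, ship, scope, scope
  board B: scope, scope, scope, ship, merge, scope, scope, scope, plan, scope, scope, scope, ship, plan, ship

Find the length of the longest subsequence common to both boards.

8

Match ship (board A #3, board B #4), then merge (board A #8, board B #5), then scope (board A #9, board B #6), then scope (board A #10, board B #7), then scope (board A #13, board B #8), then scope (board A #14, board B #10), then scope (board A #16, board B #11), then scope (board A #17, board B #12) — 8 tasks in the same relative order in both. The LCS DP gives dp[17][15] = 8, so this is optimal.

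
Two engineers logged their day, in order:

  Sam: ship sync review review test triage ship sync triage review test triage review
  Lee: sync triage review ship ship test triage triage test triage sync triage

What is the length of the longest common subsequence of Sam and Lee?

Match sync at Sam[2]=Lee[1]; then review at Sam[3]=Lee[3]; then test at Sam[5]=Lee[6]; then triage at Sam[6]=Lee[7]; then triage at Sam[9]=Lee[8]; then test at Sam[11]=Lee[9]; then triage at Sam[12]=Lee[12] — 7 tasks in the same relative order in both. Since dp[13][12] = 7, nothing longer is possible.

7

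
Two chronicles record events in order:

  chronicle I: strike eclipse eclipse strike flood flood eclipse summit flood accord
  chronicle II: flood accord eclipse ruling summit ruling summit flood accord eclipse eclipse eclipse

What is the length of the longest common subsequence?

5

Match flood [5,1], then eclipse [7,3], then summit [8,7], then flood [9,8], then accord [10,9] — 5 events in the same relative order in both. Since dp[10][12] = 5, nothing longer is possible.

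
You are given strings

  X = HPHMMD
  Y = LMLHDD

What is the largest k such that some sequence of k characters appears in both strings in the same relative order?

2

Let dp[i][j] be the LCS length of the first i characters of X and the first j characters of Y. dp[i][j] = dp[i-1][j-1]+1 when the i-th and j-th characters match, else max(dp[i-1][j], dp[i][j-1]).
    ·  L  M  L  H  D  D
 ·  0  0  0  0  0  0  0
 H  0  0  0  0  1  1  1
 P  0  0  0  0  1  1  1
 H  0  0  0  0  1  1  1
 M  0  0  1  1  1  1  1
 M  0  0  1  1  1  1  1
 D  0  0  1  1  1  2  2
dp[6][6] = 2. One LCS (by backtracking along matches): HD.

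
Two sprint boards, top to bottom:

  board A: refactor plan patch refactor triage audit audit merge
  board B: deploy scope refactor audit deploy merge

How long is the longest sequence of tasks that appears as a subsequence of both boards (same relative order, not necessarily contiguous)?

3

One common subsequence of length 3: refactor [4,3], audit [6,4], merge [8,6]. Since dp[8][6] = 3, nothing longer is possible.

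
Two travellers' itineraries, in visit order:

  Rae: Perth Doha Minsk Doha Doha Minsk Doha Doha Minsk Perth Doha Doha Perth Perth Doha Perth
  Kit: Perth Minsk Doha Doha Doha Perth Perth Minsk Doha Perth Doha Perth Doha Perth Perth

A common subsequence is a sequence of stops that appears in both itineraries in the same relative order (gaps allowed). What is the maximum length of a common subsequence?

Pick Perth [1,1], Doha [2,3], Doha [4,4], Doha [5,5], Minsk [6,8], Doha [7,9], Doha [8,11], Perth [10,12], Doha [12,13], Perth [14,14], Perth [16,15]; all 11 stops appear in both, in order. The LCS DP gives dp[16][15] = 11, so this is optimal.

11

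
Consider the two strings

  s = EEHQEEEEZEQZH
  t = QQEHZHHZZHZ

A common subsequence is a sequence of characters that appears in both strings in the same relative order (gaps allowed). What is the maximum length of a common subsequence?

Let dp[i][j] be the LCS length of the first i characters of s and the first j characters of t. dp[i][j] = dp[i-1][j-1]+1 when the i-th and j-th characters match, else max(dp[i-1][j], dp[i][j-1]).
    ·  Q  Q  E  H  Z  H  H  Z  Z  H  Z
 ·  0  0  0  0  0  0  0  0  0  0  0  0
 E  0  0  0  1  1  1  1  1  1  1  1  1
 E  0  0  0  1  1  1  1  1  1  1  1  1
 H  0  0  0  1  2  2  2  2  2  2  2  2
 Q  0  1  1  1  2  2  2  2  2  2  2  2
 E  0  1  1  2  2  2  2  2  2  2  2  2
 E  0  1  1  2  2  2  2  2  2  2  2  2
 E  0  1  1  2  2  2  2  2  2  2  2  2
 E  0  1  1  2  2  2  2  2  2  2  2  2
 Z  0  1  1  2  2  3  3  3  3  3  3  3
 E  0  1  1  2  2  3  3  3  3  3  3  3
 Q  0  1  2  2  2  3  3  3  3  3  3  3
 Z  0  1  2  2  2  3  3  3  4  4  4  4
 H  0  1  2  2  3  3  4  4  4  4  5  5
dp[13][11] = 5. One LCS (by backtracking along matches): EHZZH.

5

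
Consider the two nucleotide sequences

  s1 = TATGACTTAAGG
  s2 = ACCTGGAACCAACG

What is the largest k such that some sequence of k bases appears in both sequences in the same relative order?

Taking A [2,1]; then T [3,4]; then G [4,6]; then A [5,8]; then C [6,10]; then A [9,11]; then A [10,12]; then G [12,14] gives a common subsequence of length 8. Since dp[12][14] = 8, nothing longer is possible.

8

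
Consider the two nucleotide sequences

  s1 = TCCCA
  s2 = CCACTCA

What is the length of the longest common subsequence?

4

Pick C at s1[2]=s2[2]; then C at s1[3]=s2[4]; then C at s1[4]=s2[6]; then A at s1[5]=s2[7]; all 4 bases appear in both, in order. Since dp[5][7] = 4, nothing longer is possible.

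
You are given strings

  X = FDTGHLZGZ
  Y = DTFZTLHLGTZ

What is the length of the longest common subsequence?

6

Match F [1,3]; then T [3,5]; then H [5,7]; then L [6,8]; then G [8,9]; then Z [9,11] — 6 characters in the same relative order in both. Since dp[9][11] = 6, nothing longer is possible.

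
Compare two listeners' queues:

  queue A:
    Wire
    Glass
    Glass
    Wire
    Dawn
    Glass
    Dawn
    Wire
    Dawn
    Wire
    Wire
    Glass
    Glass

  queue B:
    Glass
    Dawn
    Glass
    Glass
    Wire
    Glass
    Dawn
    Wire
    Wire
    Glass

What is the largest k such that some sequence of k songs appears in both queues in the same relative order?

8

Taking Glass at queue A[2]=queue B[3]; then Glass at queue A[3]=queue B[4]; then Wire at queue A[4]=queue B[5]; then Glass at queue A[6]=queue B[6]; then Dawn at queue A[9]=queue B[7]; then Wire at queue A[10]=queue B[8]; then Wire at queue A[11]=queue B[9]; then Glass at queue A[13]=queue B[10] gives a common subsequence of length 8. dp[13][10] = 8 confirms this is the maximum.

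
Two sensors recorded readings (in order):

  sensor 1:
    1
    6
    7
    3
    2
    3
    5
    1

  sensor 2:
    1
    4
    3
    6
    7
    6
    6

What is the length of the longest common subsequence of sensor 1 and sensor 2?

Match 1 (sensor 1 #1, sensor 2 #1), then 6 (sensor 1 #2, sensor 2 #4), then 7 (sensor 1 #3, sensor 2 #5) — 3 values in the same relative order in both. Since dp[8][7] = 3, nothing longer is possible.

3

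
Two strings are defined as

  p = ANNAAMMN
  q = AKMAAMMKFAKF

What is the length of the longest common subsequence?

5

Taking A at p[1]=q[1]; then A at p[4]=q[4]; then A at p[5]=q[5]; then M at p[6]=q[6]; then M at p[7]=q[7] gives a common subsequence of length 5, and the DP table's final entry dp[8][12] is also 5, so no common subsequence is longer.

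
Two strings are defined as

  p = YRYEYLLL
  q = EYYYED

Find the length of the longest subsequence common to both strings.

Let dp[i][j] be the LCS length of the first i characters of p and the first j characters of q. dp[i][j] = dp[i-1][j-1]+1 when the i-th and j-th characters match, else max(dp[i-1][j], dp[i][j-1]).
    ·  E  Y  Y  Y  E  D
 ·  0  0  0  0  0  0  0
 Y  0  0  1  1  1  1  1
 R  0  0  1  1  1  1  1
 Y  0  0  1  2  2  2  2
 E  0  1  1  2  2  3  3
 Y  0  1  2  2  3  3  3
 L  0  1  2  2  3  3  3
 L  0  1  2  2  3  3  3
 L  0  1  2  2  3  3  3
dp[8][6] = 3. One LCS (by backtracking along matches): YYE.

3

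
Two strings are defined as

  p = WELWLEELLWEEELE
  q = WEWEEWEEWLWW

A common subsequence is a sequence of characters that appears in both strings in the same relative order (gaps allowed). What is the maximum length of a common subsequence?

Match W [1,1], E [2,2], W [4,3], E [6,4], E [7,5], W [10,6], E [11,7], E [12,8], L [14,10] — 9 characters in the same relative order in both. The LCS DP gives dp[15][12] = 9, so this is optimal.

9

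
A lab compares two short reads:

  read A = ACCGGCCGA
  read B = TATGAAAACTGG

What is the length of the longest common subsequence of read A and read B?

Pick A at read A[1]=read B[8] → C at read A[2]=read B[9] → G at read A[5]=read B[11] → G at read A[8]=read B[12]; all 4 bases appear in both, in order. dp[9][12] = 4 confirms this is the maximum.

4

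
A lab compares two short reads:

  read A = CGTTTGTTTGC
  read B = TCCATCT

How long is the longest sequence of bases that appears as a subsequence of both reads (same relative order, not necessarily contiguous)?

One common subsequence of length 3: C (read A #1, read B #3); then T (read A #3, read B #5); then T (read A #9, read B #7). dp[11][7] = 3 confirms this is the maximum.

3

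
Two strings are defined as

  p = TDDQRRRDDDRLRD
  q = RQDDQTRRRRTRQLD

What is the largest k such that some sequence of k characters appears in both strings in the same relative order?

Pick D at p[2]=q[3]; then D at p[3]=q[4]; then Q at p[4]=q[5]; then R at p[5]=q[8]; then R at p[6]=q[9]; then R at p[7]=q[10]; then R at p[11]=q[12]; then L at p[12]=q[14]; then D at p[14]=q[15]; all 9 characters appear in both, in order. dp[14][15] = 9 confirms this is the maximum.

9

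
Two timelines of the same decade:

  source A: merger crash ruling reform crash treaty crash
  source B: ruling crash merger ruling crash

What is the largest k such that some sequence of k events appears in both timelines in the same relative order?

3

Taking merger (source A #1, source B #3), then ruling (source A #3, source B #4), then crash (source A #7, source B #5) gives a common subsequence of length 3, and the DP table's final entry dp[7][5] is also 3, so no common subsequence is longer.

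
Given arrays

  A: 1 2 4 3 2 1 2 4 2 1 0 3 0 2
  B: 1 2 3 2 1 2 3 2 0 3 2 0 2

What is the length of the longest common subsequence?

Match 1 at A[1]=B[1] → 2 at A[2]=B[2] → 3 at A[4]=B[3] → 2 at A[5]=B[4] → 1 at A[6]=B[5] → 2 at A[7]=B[6] → 2 at A[9]=B[8] → 0 at A[11]=B[9] → 3 at A[12]=B[10] → 0 at A[13]=B[12] → 2 at A[14]=B[13] — 11 values in the same relative order in both. The LCS DP gives dp[14][13] = 11, so this is optimal.

11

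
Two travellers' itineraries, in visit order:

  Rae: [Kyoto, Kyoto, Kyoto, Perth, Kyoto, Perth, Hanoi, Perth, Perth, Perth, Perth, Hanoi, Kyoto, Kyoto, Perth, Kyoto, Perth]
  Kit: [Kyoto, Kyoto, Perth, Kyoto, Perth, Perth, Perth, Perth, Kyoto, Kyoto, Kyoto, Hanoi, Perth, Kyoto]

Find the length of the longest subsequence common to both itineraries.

Pick Kyoto at Rae[2]=Kit[1], Kyoto at Rae[3]=Kit[2], Perth at Rae[4]=Kit[3], Kyoto at Rae[5]=Kit[4], Perth at Rae[6]=Kit[5], Perth at Rae[8]=Kit[6], Perth at Rae[9]=Kit[7], Perth at Rae[10]=Kit[8], Kyoto at Rae[13]=Kit[10], Kyoto at Rae[14]=Kit[11], Perth at Rae[15]=Kit[13], Kyoto at Rae[16]=Kit[14]; all 12 stops appear in both, in order, and the DP table's final entry dp[17][14] is also 12, so no common subsequence is longer.

12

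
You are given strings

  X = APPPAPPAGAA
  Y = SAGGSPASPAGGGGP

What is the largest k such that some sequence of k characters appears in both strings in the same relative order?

Pick A [1,2] → P [4,6] → A [5,7] → P [7,9] → A [8,10] → G [9,14]; all 6 characters appear in both, in order, and the DP table's final entry dp[11][15] is also 6, so no common subsequence is longer.

6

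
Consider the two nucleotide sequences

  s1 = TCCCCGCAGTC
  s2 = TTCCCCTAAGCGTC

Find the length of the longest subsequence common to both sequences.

One common subsequence of length 10: T (s1 #1, s2 #2), C (s1 #2, s2 #3), C (s1 #3, s2 #4), C (s1 #4, s2 #5), C (s1 #5, s2 #6), G (s1 #6, s2 #10), C (s1 #7, s2 #11), G (s1 #9, s2 #12), T (s1 #10, s2 #13), C (s1 #11, s2 #14). The LCS DP gives dp[11][14] = 10, so this is optimal.

10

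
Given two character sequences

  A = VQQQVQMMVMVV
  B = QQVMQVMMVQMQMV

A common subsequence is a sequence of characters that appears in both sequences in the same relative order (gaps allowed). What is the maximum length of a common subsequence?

9

Pick Q (A #2, B #1) → Q (A #3, B #2) → Q (A #4, B #5) → V (A #5, B #6) → M (A #7, B #7) → M (A #8, B #8) → V (A #9, B #9) → M (A #10, B #13) → V (A #12, B #14); all 9 characters appear in both, in order, and the DP table's final entry dp[12][14] is also 9, so no common subsequence is longer.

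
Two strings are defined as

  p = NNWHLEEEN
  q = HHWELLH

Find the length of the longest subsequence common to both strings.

Pick W [3,3] → H [4,7]; all 2 characters appear in both, in order. The LCS DP gives dp[9][7] = 2, so this is optimal.

2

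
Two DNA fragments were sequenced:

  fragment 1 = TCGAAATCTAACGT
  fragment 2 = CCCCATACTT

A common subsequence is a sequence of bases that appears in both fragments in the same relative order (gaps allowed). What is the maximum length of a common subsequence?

6

Let dp[i][j] be the LCS length of the first i bases of fragment 1 and the first j bases of fragment 2. dp[i][j] = dp[i-1][j-1]+1 when the i-th and j-th bases match, else max(dp[i-1][j], dp[i][j-1]).
    ·  C  C  C  C  A  T  A  C  T  T
 ·  0  0  0  0  0  0  0  0  0  0  0
 T  0  0  0  0  0  0  1  1  1  1  1
 C  0  1  1  1  1  1  1  1  2  2  2
 G  0  1  1  1  1  1  1  1  2  2  2
 A  0  1  1  1  1  2  2  2  2  2  2
 A  0  1  1  1  1  2  2  3  3  3  3
 A  0  1  1  1  1  2  2  3  3  3  3
 T  0  1  1  1  1  2  3  3  3  4  4
 C  0  1  2  2  2  2  3  3  4  4  4
 T  0  1  2  2  2  2  3  3  4  5  5
 A  0  1  2  2  2  3  3  4  4  5  5
 A  0  1  2  2  2  3  3  4  4  5  5
 C  0  1  2  3  3  3  3  4  5  5  5
 G  0  1  2  3  3  3  3  4  5  5  5
 T  0  1  2  3  3  3  4  4  5  6  6
dp[14][10] = 6. One LCS (by backtracking along matches): CAACTT.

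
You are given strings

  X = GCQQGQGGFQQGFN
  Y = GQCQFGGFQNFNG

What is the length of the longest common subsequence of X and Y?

Match G at X[1]=Y[1]; then C at X[2]=Y[3]; then Q at X[3]=Y[4]; then G at X[7]=Y[6]; then G at X[8]=Y[7]; then F at X[9]=Y[8]; then Q at X[10]=Y[9]; then F at X[13]=Y[11]; then N at X[14]=Y[12] — 9 characters in the same relative order in both. Since dp[14][13] = 9, nothing longer is possible.

9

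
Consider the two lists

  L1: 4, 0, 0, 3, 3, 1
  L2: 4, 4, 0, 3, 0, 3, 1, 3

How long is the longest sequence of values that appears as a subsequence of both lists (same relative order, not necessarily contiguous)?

Taking 4 (L1 #1, L2 #2); then 0 (L1 #2, L2 #3); then 0 (L1 #3, L2 #5); then 3 (L1 #4, L2 #6); then 3 (L1 #5, L2 #8) gives a common subsequence of length 5. Since dp[6][8] = 5, nothing longer is possible.

5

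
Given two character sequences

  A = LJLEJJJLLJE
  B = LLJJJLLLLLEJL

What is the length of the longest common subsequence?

Let dp[i][j] be the LCS length of the first i characters of A and the first j characters of B. dp[i][j] = dp[i-1][j-1]+1 when the i-th and j-th characters match, else max(dp[i-1][j], dp[i][j-1]).
    ·  L  L  J  J  J  L  L  L  L  L  E  J  L
 ·  0  0  0  0  0  0  0  0  0  0  0  0  0  0
 L  0  1  1  1  1  1  1  1  1  1  1  1  1  1
 J  0  1  1  2  2  2  2  2  2  2  2  2  2  2
 L  0  1  2  2  2  2  3  3  3  3  3  3  3  3
 E  0  1  2  2  2  2  3  3  3  3  3  4  4  4
 J  0  1  2  3  3  3  3  3  3  3  3  4  5  5
 J  0  1  2  3  4  4  4  4  4  4  4  4  5  5
 J  0  1  2  3  4  5  5  5  5  5  5  5  5  5
 L  0  1  2  3  4  5  6  6  6  6  6  6  6  6
 L  0  1  2  3  4  5  6  7  7  7  7  7  7  7
 J  0  1  2  3  4  5  6  7  7  7  7  7  8  8
 E  0  1  2  3  4  5  6  7  7  7  7  8  8  8
dp[11][13] = 8. One LCS (by backtracking along matches): LLJJJLLJ.

8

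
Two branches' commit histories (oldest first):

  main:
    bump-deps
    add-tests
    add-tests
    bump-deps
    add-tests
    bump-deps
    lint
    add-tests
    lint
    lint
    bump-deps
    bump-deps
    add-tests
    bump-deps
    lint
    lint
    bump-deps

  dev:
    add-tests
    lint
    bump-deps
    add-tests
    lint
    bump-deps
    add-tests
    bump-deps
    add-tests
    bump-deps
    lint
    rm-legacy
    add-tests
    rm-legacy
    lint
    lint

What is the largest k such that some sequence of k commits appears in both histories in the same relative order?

Match bump-deps [1,3] → add-tests [2,4] → add-tests [3,7] → bump-deps [4,8] → add-tests [5,9] → bump-deps [6,10] → lint [7,11] → add-tests [8,13] → lint [15,15] → lint [16,16] — 10 commits in the same relative order in both. dp[17][16] = 10 confirms this is the maximum.

10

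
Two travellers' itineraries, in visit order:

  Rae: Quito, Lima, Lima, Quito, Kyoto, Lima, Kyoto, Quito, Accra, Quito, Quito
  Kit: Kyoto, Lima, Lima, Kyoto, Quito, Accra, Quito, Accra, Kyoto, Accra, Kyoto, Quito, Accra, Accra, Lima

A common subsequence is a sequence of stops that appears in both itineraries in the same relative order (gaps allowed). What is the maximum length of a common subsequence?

7

Match Lima (Rae #2, Kit #2), then Lima (Rae #3, Kit #3), then Quito (Rae #4, Kit #7), then Kyoto (Rae #5, Kit #9), then Kyoto (Rae #7, Kit #11), then Quito (Rae #8, Kit #12), then Accra (Rae #9, Kit #14) — 7 stops in the same relative order in both. The LCS DP gives dp[11][15] = 7, so this is optimal.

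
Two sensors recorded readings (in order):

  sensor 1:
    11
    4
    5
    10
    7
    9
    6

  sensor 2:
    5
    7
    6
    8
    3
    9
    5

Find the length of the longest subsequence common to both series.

One common subsequence of length 3: 5 [3,1], then 7 [5,2], then 9 [6,6], and the DP table's final entry dp[7][7] is also 3, so no common subsequence is longer.

3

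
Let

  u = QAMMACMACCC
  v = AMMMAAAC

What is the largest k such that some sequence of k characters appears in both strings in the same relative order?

Let dp[i][j] be the LCS length of the first i characters of u and the first j characters of v. dp[i][j] = dp[i-1][j-1]+1 when the i-th and j-th characters match, else max(dp[i-1][j], dp[i][j-1]).
    ·  A  M  M  M  A  A  A  C
 ·  0  0  0  0  0  0  0  0  0
 Q  0  0  0  0  0  0  0  0  0
 A  0  1  1  1  1  1  1  1  1
 M  0  1  2  2  2  2  2  2  2
 M  0  1  2  3  3  3  3  3  3
 A  0  1  2  3  3  4  4  4  4
 C  0  1  2  3  3  4  4  4  5
 M  0  1  2  3  4  4  4  4  5
 A  0  1  2  3  4  5  5  5  5
 C  0  1  2  3  4  5  5  5  6
 C  0  1  2  3  4  5  5  5  6
 C  0  1  2  3  4  5  5  5  6
dp[11][8] = 6. One LCS (by backtracking along matches): AMMAAC.

6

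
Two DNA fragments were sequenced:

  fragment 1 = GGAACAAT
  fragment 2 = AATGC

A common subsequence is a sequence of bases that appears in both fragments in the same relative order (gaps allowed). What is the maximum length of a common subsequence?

3

Match A [3,1] → A [4,2] → C [5,5] — 3 bases in the same relative order in both. dp[8][5] = 3 confirms this is the maximum.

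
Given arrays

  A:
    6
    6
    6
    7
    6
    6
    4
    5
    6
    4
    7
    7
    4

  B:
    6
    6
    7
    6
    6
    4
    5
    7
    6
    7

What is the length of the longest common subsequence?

9

Let dp[i][j] be the LCS length of the first i values of A and the first j values of B. dp[i][j] = dp[i-1][j-1]+1 when the i-th and j-th values match, else max(dp[i-1][j], dp[i][j-1]).
    ·  6  6  7  6  6  4  5  7  6  7
 ·  0  0  0  0  0  0  0  0  0  0  0
 6  0  1  1  1  1  1  1  1  1  1  1
 6  0  1  2  2  2  2  2  2  2  2  2
 6  0  1  2  2  3  3  3  3  3  3  3
 7  0  1  2  3  3  3  3  3  4  4  4
 6  0  1  2  3  4  4  4  4  4  5  5
 6  0  1  2  3  4  5  5  5  5  5  5
 4  0  1  2  3  4  5  6  6  6  6  6
 5  0  1  2  3  4  5  6  7  7  7  7
 6  0  1  2  3  4  5  6  7  7  8  8
 4  0  1  2  3  4  5  6  7  7  8  8
 7  0  1  2  3  4  5  6  7  8  8  9
 7  0  1  2  3  4  5  6  7  8  8  9
 4  0  1  2  3  4  5  6  7  8  8  9
dp[13][10] = 9. One LCS (by backtracking along matches): 6, 6, 7, 6, 6, 4, 5, 6, 7.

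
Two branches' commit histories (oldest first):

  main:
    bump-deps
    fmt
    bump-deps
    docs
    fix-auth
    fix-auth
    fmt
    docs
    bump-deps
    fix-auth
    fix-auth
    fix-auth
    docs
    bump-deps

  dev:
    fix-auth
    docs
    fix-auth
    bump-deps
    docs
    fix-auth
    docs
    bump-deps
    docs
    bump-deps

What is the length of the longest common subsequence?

7

One common subsequence of length 7: bump-deps at main[3]=dev[4], then docs at main[4]=dev[5], then fix-auth at main[6]=dev[6], then docs at main[8]=dev[7], then bump-deps at main[9]=dev[8], then docs at main[13]=dev[9], then bump-deps at main[14]=dev[10]. Since dp[14][10] = 7, nothing longer is possible.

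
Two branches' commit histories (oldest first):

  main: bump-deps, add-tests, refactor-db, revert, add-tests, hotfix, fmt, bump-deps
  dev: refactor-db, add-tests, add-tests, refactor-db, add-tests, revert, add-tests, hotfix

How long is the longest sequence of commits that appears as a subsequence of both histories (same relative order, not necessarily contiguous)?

Taking add-tests (main #2, dev #3), then refactor-db (main #3, dev #4), then revert (main #4, dev #6), then add-tests (main #5, dev #7), then hotfix (main #6, dev #8) gives a common subsequence of length 5. Since dp[8][8] = 5, nothing longer is possible.

5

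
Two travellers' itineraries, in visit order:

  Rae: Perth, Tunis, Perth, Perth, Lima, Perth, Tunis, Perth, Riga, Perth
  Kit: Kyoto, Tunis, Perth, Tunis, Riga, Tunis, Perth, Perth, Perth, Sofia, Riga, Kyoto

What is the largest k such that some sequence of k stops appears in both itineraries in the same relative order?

Taking Perth [1,3], then Tunis [2,6], then Perth [3,7], then Perth [4,8], then Perth [6,9], then Riga [9,11] gives a common subsequence of length 6. dp[10][12] = 6 confirms this is the maximum.

6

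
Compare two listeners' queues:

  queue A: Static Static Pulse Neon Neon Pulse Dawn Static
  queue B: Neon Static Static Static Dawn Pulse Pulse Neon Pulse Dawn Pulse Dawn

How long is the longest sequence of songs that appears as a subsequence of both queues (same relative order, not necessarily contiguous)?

6

Match Static (queue A #1, queue B #3), then Static (queue A #2, queue B #4), then Pulse (queue A #3, queue B #7), then Neon (queue A #4, queue B #8), then Pulse (queue A #6, queue B #11), then Dawn (queue A #7, queue B #12) — 6 songs in the same relative order in both. The LCS DP gives dp[8][12] = 6, so this is optimal.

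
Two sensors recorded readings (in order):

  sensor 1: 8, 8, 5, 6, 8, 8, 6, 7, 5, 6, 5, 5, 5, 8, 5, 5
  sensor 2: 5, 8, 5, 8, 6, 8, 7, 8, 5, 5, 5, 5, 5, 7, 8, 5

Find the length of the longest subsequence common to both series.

One common subsequence of length 11: 8 at sensor 1[1]=sensor 2[2]; then 8 at sensor 1[2]=sensor 2[4]; then 6 at sensor 1[4]=sensor 2[5]; then 8 at sensor 1[5]=sensor 2[6]; then 8 at sensor 1[6]=sensor 2[8]; then 5 at sensor 1[9]=sensor 2[10]; then 5 at sensor 1[11]=sensor 2[11]; then 5 at sensor 1[12]=sensor 2[12]; then 5 at sensor 1[13]=sensor 2[13]; then 8 at sensor 1[14]=sensor 2[15]; then 5 at sensor 1[16]=sensor 2[16]. Since dp[16][16] = 11, nothing longer is possible.

11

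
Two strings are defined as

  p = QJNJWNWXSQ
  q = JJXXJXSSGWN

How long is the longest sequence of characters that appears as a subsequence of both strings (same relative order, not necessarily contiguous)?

4

Pick J [2,2] → J [4,5] → W [5,10] → N [6,11]; all 4 characters appear in both, in order. The LCS DP gives dp[10][11] = 4, so this is optimal.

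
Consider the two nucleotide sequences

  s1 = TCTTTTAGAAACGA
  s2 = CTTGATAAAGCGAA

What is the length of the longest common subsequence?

10

Pick C at s1[2]=s2[1], T at s1[3]=s2[2], T at s1[4]=s2[3], T at s1[6]=s2[6], A at s1[7]=s2[7], A at s1[9]=s2[8], A at s1[10]=s2[9], C at s1[12]=s2[11], G at s1[13]=s2[12], A at s1[14]=s2[14]; all 10 bases appear in both, in order. The LCS DP gives dp[14][14] = 10, so this is optimal.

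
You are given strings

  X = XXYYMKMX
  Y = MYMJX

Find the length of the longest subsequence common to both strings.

3

Taking Y (X #4, Y #2); then M (X #5, Y #3); then X (X #8, Y #5) gives a common subsequence of length 3. dp[8][5] = 3 confirms this is the maximum.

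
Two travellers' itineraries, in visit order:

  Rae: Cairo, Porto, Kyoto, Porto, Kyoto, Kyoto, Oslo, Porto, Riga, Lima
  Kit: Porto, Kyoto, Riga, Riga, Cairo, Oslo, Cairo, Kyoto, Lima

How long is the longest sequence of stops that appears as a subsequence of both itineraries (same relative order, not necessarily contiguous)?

4

One common subsequence of length 4: Porto [2,1]; then Kyoto [3,2]; then Kyoto [6,8]; then Lima [10,9]. dp[10][9] = 4 confirms this is the maximum.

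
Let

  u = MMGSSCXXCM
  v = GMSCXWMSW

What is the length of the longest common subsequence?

5

Match M (u #2, v #2), S (u #5, v #3), C (u #6, v #4), X (u #7, v #5), M (u #10, v #7) — 5 characters in the same relative order in both. dp[10][9] = 5 confirms this is the maximum.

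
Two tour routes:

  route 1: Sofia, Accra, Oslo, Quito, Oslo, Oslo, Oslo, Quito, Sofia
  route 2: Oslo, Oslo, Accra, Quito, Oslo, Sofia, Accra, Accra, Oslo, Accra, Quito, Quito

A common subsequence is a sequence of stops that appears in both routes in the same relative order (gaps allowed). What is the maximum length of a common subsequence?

Pick Sofia [1,6], then Accra [2,8], then Oslo [3,9], then Quito [4,11], then Quito [8,12]; all 5 stops appear in both, in order, and the DP table's final entry dp[9][12] is also 5, so no common subsequence is longer.

5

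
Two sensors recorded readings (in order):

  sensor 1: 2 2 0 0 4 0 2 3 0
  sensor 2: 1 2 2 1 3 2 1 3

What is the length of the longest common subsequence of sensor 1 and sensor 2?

Let dp[i][j] be the LCS length of the first i values of sensor 1 and the first j values of sensor 2. dp[i][j] = dp[i-1][j-1]+1 when the i-th and j-th values match, else max(dp[i-1][j], dp[i][j-1]).
    ·  1  2  2  1  3  2  1  3
 ·  0  0  0  0  0  0  0  0  0
 2  0  0  1  1  1  1  1  1  1
 2  0  0  1  2  2  2  2  2  2
 0  0  0  1  2  2  2  2  2  2
 0  0  0  1  2  2  2  2  2  2
 4  0  0  1  2  2  2  2  2  2
 0  0  0  1  2  2  2  2  2  2
 2  0  0  1  2  2  2  3  3  3
 3  0  0  1  2  2  3  3  3  4
 0  0  0  1  2  2  3  3  3  4
dp[9][8] = 4. One LCS (by backtracking along matches): 2, 2, 2, 3.

4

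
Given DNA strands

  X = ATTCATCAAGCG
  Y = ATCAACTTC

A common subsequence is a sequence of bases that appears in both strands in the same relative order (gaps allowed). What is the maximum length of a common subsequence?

Match A at X[1]=Y[1], then T at X[3]=Y[2], then C at X[4]=Y[3], then A at X[5]=Y[5], then T at X[6]=Y[8], then C at X[11]=Y[9] — 6 bases in the same relative order in both. dp[12][9] = 6 confirms this is the maximum.

6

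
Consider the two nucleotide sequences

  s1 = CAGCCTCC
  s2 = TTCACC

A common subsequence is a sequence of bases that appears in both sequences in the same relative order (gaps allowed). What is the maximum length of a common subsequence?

4

Taking C at s1[1]=s2[3], A at s1[2]=s2[4], C at s1[7]=s2[5], C at s1[8]=s2[6] gives a common subsequence of length 4. The LCS DP gives dp[8][6] = 4, so this is optimal.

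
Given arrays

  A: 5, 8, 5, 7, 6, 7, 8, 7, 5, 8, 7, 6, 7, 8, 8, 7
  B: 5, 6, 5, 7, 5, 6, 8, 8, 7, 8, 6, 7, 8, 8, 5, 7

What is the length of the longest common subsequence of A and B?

One common subsequence of length 12: 5 at A[1]=B[1], then 5 at A[3]=B[3], then 7 at A[4]=B[4], then 6 at A[5]=B[6], then 8 at A[7]=B[8], then 7 at A[8]=B[9], then 8 at A[10]=B[10], then 6 at A[12]=B[11], then 7 at A[13]=B[12], then 8 at A[14]=B[13], then 8 at A[15]=B[14], then 7 at A[16]=B[16]. dp[16][16] = 12 confirms this is the maximum.

12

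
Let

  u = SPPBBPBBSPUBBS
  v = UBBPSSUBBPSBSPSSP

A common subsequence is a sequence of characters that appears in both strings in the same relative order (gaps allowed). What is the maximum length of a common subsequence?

Match S (u #1, v #6), then B (u #4, v #8), then B (u #5, v #9), then P (u #6, v #10), then B (u #8, v #12), then S (u #9, v #13), then P (u #10, v #14), then S (u #14, v #16) — 8 characters in the same relative order in both. Since dp[14][17] = 8, nothing longer is possible.

8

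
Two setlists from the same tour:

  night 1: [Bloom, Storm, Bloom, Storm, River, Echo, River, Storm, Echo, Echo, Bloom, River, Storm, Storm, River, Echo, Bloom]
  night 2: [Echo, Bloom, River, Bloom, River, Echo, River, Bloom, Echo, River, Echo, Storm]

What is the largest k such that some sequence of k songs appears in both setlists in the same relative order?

Pick Bloom (night 1 #1, night 2 #2), then Bloom (night 1 #3, night 2 #4), then River (night 1 #5, night 2 #5), then Echo (night 1 #6, night 2 #6), then River (night 1 #7, night 2 #7), then Echo (night 1 #9, night 2 #9), then Echo (night 1 #10, night 2 #11), then Storm (night 1 #14, night 2 #12); all 8 songs appear in both, in order. Since dp[17][12] = 8, nothing longer is possible.

8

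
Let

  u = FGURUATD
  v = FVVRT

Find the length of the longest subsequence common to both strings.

3

Match F at u[1]=v[1]; then R at u[4]=v[4]; then T at u[7]=v[5] — 3 characters in the same relative order in both. dp[8][5] = 3 confirms this is the maximum.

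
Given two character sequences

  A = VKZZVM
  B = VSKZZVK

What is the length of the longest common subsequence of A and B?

5

Let dp[i][j] be the LCS length of the first i characters of A and the first j characters of B. dp[i][j] = dp[i-1][j-1]+1 when the i-th and j-th characters match, else max(dp[i-1][j], dp[i][j-1]).
    ·  V  S  K  Z  Z  V  K
 ·  0  0  0  0  0  0  0  0
 V  0  1  1  1  1  1  1  1
 K  0  1  1  2  2  2  2  2
 Z  0  1  1  2  3  3  3  3
 Z  0  1  1  2  3  4  4  4
 V  0  1  1  2  3  4  5  5
 M  0  1  1  2  3  4  5  5
dp[6][7] = 5. One LCS (by backtracking along matches): VKZZV.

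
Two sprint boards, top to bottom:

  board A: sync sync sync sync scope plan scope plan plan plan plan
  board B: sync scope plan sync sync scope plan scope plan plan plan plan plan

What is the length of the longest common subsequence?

One common subsequence of length 10: sync (board A #1, board B #1), then sync (board A #3, board B #4), then sync (board A #4, board B #5), then scope (board A #5, board B #6), then plan (board A #6, board B #7), then scope (board A #7, board B #8), then plan (board A #8, board B #10), then plan (board A #9, board B #11), then plan (board A #10, board B #12), then plan (board A #11, board B #13). The LCS DP gives dp[11][13] = 10, so this is optimal.

10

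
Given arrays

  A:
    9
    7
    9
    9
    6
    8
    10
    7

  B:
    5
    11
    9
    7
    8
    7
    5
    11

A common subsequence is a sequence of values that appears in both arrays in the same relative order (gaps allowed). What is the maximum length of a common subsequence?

4

Match 9 (A #1, B #3), then 7 (A #2, B #4), then 8 (A #6, B #5), then 7 (A #8, B #6) — 4 values in the same relative order in both. dp[8][8] = 4 confirms this is the maximum.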